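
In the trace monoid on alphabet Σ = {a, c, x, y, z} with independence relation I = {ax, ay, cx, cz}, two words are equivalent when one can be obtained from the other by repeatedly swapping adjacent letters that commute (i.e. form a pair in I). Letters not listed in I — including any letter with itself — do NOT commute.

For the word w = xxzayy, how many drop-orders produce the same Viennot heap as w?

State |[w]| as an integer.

3

#0=x has no predecessor
#1=x depends on [0:x]
#2=z depends on [1:x]
#3=a depends on [2:z]
#4=y depends on [2:z]
#5=y depends on [4:y]
sources: [0:x]
N(rest) = Σ N(rest − s) over sources s of rest; N(one piece) = 1:
  size 1 → [3]=1  [5]=1
  size 2 → [3,5]=2  [4,5]=1
  size 3 → [3,4,5]=3
  size 4 → [2,3,4,5]=3
  first=0(x) contributes 3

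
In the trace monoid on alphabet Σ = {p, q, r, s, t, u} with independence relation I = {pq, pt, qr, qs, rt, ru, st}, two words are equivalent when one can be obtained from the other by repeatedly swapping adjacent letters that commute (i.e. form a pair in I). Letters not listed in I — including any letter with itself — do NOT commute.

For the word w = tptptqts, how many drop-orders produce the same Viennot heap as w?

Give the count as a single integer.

56

drop 0:t onto floor
drop 1:p onto floor
drop 2:t onto {0:t}
drop 3:p onto {1:p}
drop 4:t onto {2:t}
drop 5:q onto {4:t}
drop 6:t onto {5:q}
drop 7:s onto {3:p}
ground layer = {0:t, 1:p}
drop-orders for the pieces not yet dropped (sum over which currently-grounded one goes next):
  1 to go: {6} 1  {7} 1
  2 to go: {3,7} 1  {5,6} 1  {6,7} 2
  3 to go: {1,3,7} 1  {3,6,7} 3  {4,5,6} 1  {5,6,7} 3
  4 to go: {1,3,6,7} 4  {2,4,5,6} 1  {3,5,6,7} 6  {4,5,6,7} 4
  5 to go: {0,2,4,5,6} 1  {1,3,5,6,7} 10  {2,4,5,6,7} 5  {3,4,5,6,7} 10
  6 to go: {0,2,4,5,6,7} 6  {1,3,4,5,6,7} 20  {2,3,4,5,6,7} 15
  if 0:t drops first: 35 orders
  if 1:p drops first: 21 orders
heap linearizations: 56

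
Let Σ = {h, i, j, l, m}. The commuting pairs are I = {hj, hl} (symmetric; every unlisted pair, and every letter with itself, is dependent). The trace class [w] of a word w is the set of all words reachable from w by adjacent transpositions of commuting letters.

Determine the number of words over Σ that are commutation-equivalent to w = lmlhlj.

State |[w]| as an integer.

4

#0=l has no predecessor
#1=m depends on [0:l]
#2=l depends on [1:m]
#3=h depends on [1:m]
#4=l depends on [2:l]
#5=j depends on [4:l]
sources: [0:l]
N(rest) = Σ N(rest − s) over sources s of rest; N(one piece) = 1:
  size 1 → [3]=1  [5]=1
  size 2 → [3,5]=2  [4,5]=1
  size 3 → [2,4,5]=1  [3,4,5]=3
  size 4 → [2,3,4,5]=4
  first=0(l) contributes 4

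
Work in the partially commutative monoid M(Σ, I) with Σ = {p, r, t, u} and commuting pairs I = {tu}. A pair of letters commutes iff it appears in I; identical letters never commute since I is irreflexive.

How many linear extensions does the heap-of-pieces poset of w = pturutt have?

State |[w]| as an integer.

piece 0:p — minimal
piece 1:t rests on {0:p}
piece 2:u rests on {0:p}
piece 3:r rests on {1:t, 2:u}
piece 4:u rests on {3:r}
piece 5:t rests on {3:r}
piece 6:t rests on {5:t}
minimal pieces: {0:p}
ways to finish when only these pieces remain (= sum over removing one remaining piece with nothing left below it):
  1 left: {4}→1  {6}→1
  2 left: {4,6}→2  {5,6}→1
  3 left: {4,5,6}→3
  4 left: {3,4,5,6}→3
  5 left: {1,3,4,5,6}→3  {2,3,4,5,6}→3
  placing 0:p first → 6 extensions

6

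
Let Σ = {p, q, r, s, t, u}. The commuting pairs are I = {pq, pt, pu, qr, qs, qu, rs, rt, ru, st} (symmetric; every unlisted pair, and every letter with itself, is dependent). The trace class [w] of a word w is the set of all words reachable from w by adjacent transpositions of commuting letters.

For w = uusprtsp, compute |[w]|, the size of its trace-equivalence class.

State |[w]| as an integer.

0(u) covers ∅
1(u) covers 0:u
2(s) covers 1:u
3(p) covers 2:s
4(r) covers 3:p
5(t) covers 1:u
6(s) covers 3:p
7(p) covers 4:r, 6:s
floor of heap: 0:u
completions by unplaced set U, small U first (add the entries for U minus each lowest piece of U):
  |U|=1: {5}:1  {7}:1
  |U|=2: {4,7}:1  {5,7}:2  {6,7}:1
  |U|=3: {4,5,7}:3  {4,6,7}:2  {5,6,7}:3
  |U|=4: {3,4,6,7}:2  {4,5,6,7}:8
  |U|=5: {2,3,4,6,7}:2  {3,4,5,6,7}:10
  |U|=6: {2,3,4,5,6,7}:12
  start at 0(u): 12

12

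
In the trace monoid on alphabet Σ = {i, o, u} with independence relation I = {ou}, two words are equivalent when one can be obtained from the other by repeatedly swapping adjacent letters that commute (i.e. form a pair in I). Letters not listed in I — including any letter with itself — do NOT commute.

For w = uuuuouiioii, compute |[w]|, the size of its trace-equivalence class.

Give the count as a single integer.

0(u) covers ∅
1(u) covers 0:u
2(u) covers 1:u
3(u) covers 2:u
4(o) covers ∅
5(u) covers 3:u
6(i) covers 4:o, 5:u
7(i) covers 6:i
8(o) covers 7:i
9(i) covers 8:o
10(i) covers 9:i
floor of heap: 0:u, 4:o
completions by unplaced set U, small U first (add the entries for U minus each lowest piece of U):
  |U|=1: {10}:1
  |U|=2: {9,10}:1
  |U|=3: {8,9,10}:1
  |U|=4: {7,8,9,10}:1
  |U|=5: {6,7,8,9,10}:1
  |U|=6: {4,6,7,8,9,10}:1  {5,6,7,8,9,10}:1
  |U|=7: {3,5,6,7,8,9,10}:1  {4,5,6,7,8,9,10}:2
  |U|=8: {2,3,5,6,7,8,9,10}:1  {3,4,5,6,7,8,9,10}:3
  |U|=9: {1,2,3,5,6,7,8,9,10}:1  {2,3,4,5,6,7,8,9,10}:4
  start at 0(u): 5
  start at 4(o): 1
sum over floor = 6

6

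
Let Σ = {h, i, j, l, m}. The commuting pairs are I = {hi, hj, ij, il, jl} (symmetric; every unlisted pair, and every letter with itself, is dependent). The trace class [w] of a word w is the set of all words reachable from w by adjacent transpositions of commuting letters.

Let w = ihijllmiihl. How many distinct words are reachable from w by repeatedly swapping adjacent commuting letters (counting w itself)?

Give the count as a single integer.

360

drop 0:i onto floor
drop 1:h onto floor
drop 2:i onto {0:i}
drop 3:j onto floor
drop 4:l onto {1:h}
drop 5:l onto {4:l}
drop 6:m onto {2:i, 3:j, 5:l}
drop 7:i onto {6:m}
drop 8:i onto {7:i}
drop 9:h onto {6:m}
drop 10:l onto {9:h}
ground layer = {0:i, 1:h, 3:j}
drop-orders for the pieces not yet dropped (sum over which currently-grounded one goes next):
  1 to go: {8} 1  {10} 1
  2 to go: {7,8} 1  {8,10} 2  {9,10} 1
  3 to go: {7,8,10} 3  {8,9,10} 3
  4 to go: {7,8,9,10} 6
  5 to go: {6,7,8,9,10} 6
  6 to go: {2,6,7,8,9,10} 6  {3,6,7,8,9,10} 6  {5,6,7,8,9,10} 6
  7 to go: {0,2,6,7,8,9,10} 6  {2,3,6,7,8,9,10} 12  {2,5,6,7,8,9,10} 12  {3,5,6,7,8,9,10} 12  {4,5,6,7,8,9,10} 6
  8 to go: {0,2,3,6,7,8,9,10} 18  {0,2,5,6,7,8,9,10} 18  {1,4,5,6,7,8,9,10} 6  {2,3,5,6,7,8,9,10} 36  {2,4,5,6,7,8,9,10} 18  {3,4,5,6,7,8,9,10} 18
  9 to go: {0,2,3,5,6,7,8,9,10} 72  {0,2,4,5,6,7,8,9,10} 36  {1,2,4,5,6,7,8,9,10} 24  {1,3,4,5,6,7,8,9,10} 24  {2,3,4,5,6,7,8,9,10} 72
  if 0:i drops first: 120 orders
  if 1:h drops first: 180 orders
  if 3:j drops first: 60 orders
heap linearizations: 360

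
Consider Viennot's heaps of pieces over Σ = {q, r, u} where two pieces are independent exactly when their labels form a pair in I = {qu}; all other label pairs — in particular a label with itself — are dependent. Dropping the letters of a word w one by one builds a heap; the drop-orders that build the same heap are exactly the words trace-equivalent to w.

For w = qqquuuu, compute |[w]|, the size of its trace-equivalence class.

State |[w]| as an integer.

35

#0=q has no predecessor
#1=q depends on [0:q]
#2=q depends on [1:q]
#3=u has no predecessor
#4=u depends on [3:u]
#5=u depends on [4:u]
#6=u depends on [5:u]
sources: [0:q, 3:u]
N(rest) = Σ N(rest − s) over sources s of rest; N(one piece) = 1:
  size 1 → [2]=1  [6]=1
  size 2 → [1,2]=1  [2,6]=2  [5,6]=1
  size 3 → [0,1,2]=1  [1,2,6]=3  [2,5,6]=3  [4,5,6]=1
  size 4 → [0,1,2,6]=4  [1,2,5,6]=6  [2,4,5,6]=4  [3,4,5,6]=1
  size 5 → [0,1,2,5,6]=10  [1,2,4,5,6]=10  [2,3,4,5,6]=5
  first=0(q) contributes 15
  first=3(u) contributes 20
|[w]| = 35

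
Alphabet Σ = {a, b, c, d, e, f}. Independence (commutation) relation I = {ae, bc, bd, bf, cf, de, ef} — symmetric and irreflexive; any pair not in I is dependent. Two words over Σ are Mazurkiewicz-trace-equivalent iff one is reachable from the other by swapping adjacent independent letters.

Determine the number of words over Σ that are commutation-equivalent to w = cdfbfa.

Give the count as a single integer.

5

piece 0:c — minimal
piece 1:d rests on {0:c}
piece 2:f rests on {1:d}
piece 3:b — minimal
piece 4:f rests on {2:f}
piece 5:a rests on {3:b, 4:f}
minimal pieces: {0:c, 3:b}
ways to finish when only these pieces remain (= sum over removing one remaining piece with nothing left below it):
  1 left: {5}→1
  2 left: {3,5}→1  {4,5}→1
  3 left: {2,4,5}→1  {3,4,5}→2
  4 left: {1,2,4,5}→1  {2,3,4,5}→3
  placing 0:c first → 4 extensions
  placing 3:b first → 1 extensions
total linear extensions = 5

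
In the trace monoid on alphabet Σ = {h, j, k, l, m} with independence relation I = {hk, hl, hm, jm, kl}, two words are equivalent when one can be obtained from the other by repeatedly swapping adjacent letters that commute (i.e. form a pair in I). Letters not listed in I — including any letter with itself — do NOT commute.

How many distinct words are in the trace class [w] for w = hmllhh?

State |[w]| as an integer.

drop 0:h onto floor
drop 1:m onto floor
drop 2:l onto {1:m}
drop 3:l onto {2:l}
drop 4:h onto {0:h}
drop 5:h onto {4:h}
ground layer = {0:h, 1:m}
drop-orders for the pieces not yet dropped (sum over which currently-grounded one goes next):
  1 to go: {3} 1  {5} 1
  2 to go: {2,3} 1  {3,5} 2  {4,5} 1
  3 to go: {0,4,5} 1  {1,2,3} 1  {2,3,5} 3  {3,4,5} 3
  4 to go: {0,3,4,5} 4  {1,2,3,5} 4  {2,3,4,5} 6
  if 0:h drops first: 10 orders
  if 1:m drops first: 10 orders
heap linearizations: 20

20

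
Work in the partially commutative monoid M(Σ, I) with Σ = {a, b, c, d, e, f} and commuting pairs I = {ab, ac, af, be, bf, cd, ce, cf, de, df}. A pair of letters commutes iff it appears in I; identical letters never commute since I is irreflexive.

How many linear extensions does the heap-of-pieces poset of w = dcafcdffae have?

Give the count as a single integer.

1575

#0=d has no predecessor
#1=c has no predecessor
#2=a depends on [0:d]
#3=f has no predecessor
#4=c depends on [1:c]
#5=d depends on [2:a]
#6=f depends on [3:f]
#7=f depends on [6:f]
#8=a depends on [5:d]
#9=e depends on [7:f, 8:a]
sources: [0:d, 1:c, 3:f]
N(rest) = Σ N(rest − s) over sources s of rest; N(one piece) = 1:
  size 1 → [4]=1  [9]=1
  size 2 → [1,4]=1  [4,9]=2  [7,9]=1  [8,9]=1
  size 3 → [1,4,9]=3  [4,7,9]=3  [4,8,9]=3  [5,8,9]=1  [6,7,9]=1  [7,8,9]=2
  size 4 → [1,4,7,9]=6  [1,4,8,9]=6  [2,5,8,9]=1  [3,6,7,9]=1  [4,5,8,9]=4  [4,6,7,9]=4  [4,7,8,9]=8  [5,7,8,9]=3  [6,7,8,9]=3
  size 5 → [0,2,5,8,9]=1  [1,4,5,8,9]=10  [1,4,6,7,9]=10  [1,4,7,8,9]=20  [2,4,5,8,9]=5  [2,5,7,8,9]=4  [3,4,6,7,9]=5  [3,6,7,8,9]=4  [4,5,7,8,9]=15  [4,6,7,8,9]=15  [5,6,7,8,9]=6
  size 6 → [0,2,4,5,8,9]=6  [0,2,5,7,8,9]=5  [1,2,4,5,8,9]=15  [1,3,4,6,7,9]=15  [1,4,5,7,8,9]=45  [1,4,6,7,8,9]=45  [2,4,5,7,8,9]=24  [2,5,6,7,8,9]=10  [3,4,6,7,8,9]=24  [3,5,6,7,8,9]=10  [4,5,6,7,8,9]=36
  size 7 → [0,1,2,4,5,8,9]=21  [0,2,4,5,7,8,9]=35  [0,2,5,6,7,8,9]=15  [1,2,4,5,7,8,9]=84  [1,3,4,6,7,8,9]=84  [1,4,5,6,7,8,9]=126  [2,3,5,6,7,8,9]=20  [2,4,5,6,7,8,9]=70  [3,4,5,6,7,8,9]=70
  size 8 → [0,1,2,4,5,7,8,9]=140  [0,2,3,5,6,7,8,9]=35  [0,2,4,5,6,7,8,9]=120  [1,2,4,5,6,7,8,9]=280  [1,3,4,5,6,7,8,9]=280  [2,3,4,5,6,7,8,9]=160
  first=0(d) contributes 720
  first=1(c) contributes 315
  first=3(f) contributes 540
|[w]| = 1575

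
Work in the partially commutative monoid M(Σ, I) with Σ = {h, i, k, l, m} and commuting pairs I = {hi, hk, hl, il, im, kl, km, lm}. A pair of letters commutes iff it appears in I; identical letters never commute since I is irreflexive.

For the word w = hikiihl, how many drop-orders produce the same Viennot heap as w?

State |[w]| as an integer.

105

drop 0:h onto floor
drop 1:i onto floor
drop 2:k onto {1:i}
drop 3:i onto {2:k}
drop 4:i onto {3:i}
drop 5:h onto {0:h}
drop 6:l onto floor
ground layer = {0:h, 1:i, 6:l}
drop-orders for the pieces not yet dropped (sum over which currently-grounded one goes next):
  1 to go: {4} 1  {5} 1  {6} 1
  2 to go: {0,5} 1  {3,4} 1  {4,5} 2  {4,6} 2  {5,6} 2
  3 to go: {0,4,5} 3  {0,5,6} 3  {2,3,4} 1  {3,4,5} 3  {3,4,6} 3  {4,5,6} 6
  4 to go: {0,3,4,5} 6  {0,4,5,6} 12  {1,2,3,4} 1  {2,3,4,5} 4  {2,3,4,6} 4  {3,4,5,6} 12
  5 to go: {0,2,3,4,5} 10  {0,3,4,5,6} 30  {1,2,3,4,5} 5  {1,2,3,4,6} 5  {2,3,4,5,6} 20
  if 0:h drops first: 30 orders
  if 1:i drops first: 60 orders
  if 6:l drops first: 15 orders
heap linearizations: 105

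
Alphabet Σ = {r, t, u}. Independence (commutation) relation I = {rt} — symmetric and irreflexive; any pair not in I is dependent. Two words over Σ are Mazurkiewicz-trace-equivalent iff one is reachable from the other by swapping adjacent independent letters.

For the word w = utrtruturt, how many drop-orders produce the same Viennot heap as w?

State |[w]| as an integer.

#0=u has no predecessor
#1=t depends on [0:u]
#2=r depends on [0:u]
#3=t depends on [1:t]
#4=r depends on [2:r]
#5=u depends on [3:t, 4:r]
#6=t depends on [5:u]
#7=u depends on [6:t]
#8=r depends on [7:u]
#9=t depends on [7:u]
sources: [0:u]
N(rest) = Σ N(rest − s) over sources s of rest; N(one piece) = 1:
  size 1 → [8]=1  [9]=1
  size 2 → [8,9]=2
  size 3 → [7,8,9]=2
  size 4 → [6,7,8,9]=2
  size 5 → [5,6,7,8,9]=2
  size 6 → [3,5,6,7,8,9]=2  [4,5,6,7,8,9]=2
  size 7 → [1,3,5,6,7,8,9]=2  [2,4,5,6,7,8,9]=2  [3,4,5,6,7,8,9]=4
  size 8 → [1,3,4,5,6,7,8,9]=6  [2,3,4,5,6,7,8,9]=6
  first=0(u) contributes 12

12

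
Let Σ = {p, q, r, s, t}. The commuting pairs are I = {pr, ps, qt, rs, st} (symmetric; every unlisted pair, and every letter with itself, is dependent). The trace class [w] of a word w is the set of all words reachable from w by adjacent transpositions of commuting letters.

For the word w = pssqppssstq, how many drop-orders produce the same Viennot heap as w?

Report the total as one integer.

90

piece 0:p — minimal
piece 1:s — minimal
piece 2:s rests on {1:s}
piece 3:q rests on {0:p, 2:s}
piece 4:p rests on {3:q}
piece 5:p rests on {4:p}
piece 6:s rests on {3:q}
piece 7:s rests on {6:s}
piece 8:s rests on {7:s}
piece 9:t rests on {5:p}
piece 10:q rests on {5:p, 8:s}
minimal pieces: {0:p, 1:s}
ways to finish when only these pieces remain (= sum over removing one remaining piece with nothing left below it):
  1 left: {9}→1  {10}→1
  2 left: {8,10}→1  {9,10}→2
  3 left: {5,9,10}→2  {7,8,10}→1  {8,9,10}→3
  4 left: {4,5,9,10}→2  {5,8,9,10}→5  {6,7,8,10}→1  {7,8,9,10}→4
  5 left: {4,5,8,9,10}→7  {5,7,8,9,10}→9  {6,7,8,9,10}→5
  6 left: {4,5,7,8,9,10}→16  {5,6,7,8,9,10}→14
  7 left: {4,5,6,7,8,9,10}→30
  8 left: {3,4,5,6,7,8,9,10}→30
  9 left: {0,3,4,5,6,7,8,9,10}→30  {2,3,4,5,6,7,8,9,10}→30
  placing 0:p first → 30 extensions
  placing 1:s first → 60 extensions
total linear extensions = 90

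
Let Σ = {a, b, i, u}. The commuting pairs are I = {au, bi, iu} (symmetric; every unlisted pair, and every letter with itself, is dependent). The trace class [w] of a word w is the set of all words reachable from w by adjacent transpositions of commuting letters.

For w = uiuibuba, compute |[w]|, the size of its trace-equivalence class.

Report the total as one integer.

21

0(u) covers ∅
1(i) covers ∅
2(u) covers 0:u
3(i) covers 1:i
4(b) covers 2:u
5(u) covers 4:b
6(b) covers 5:u
7(a) covers 3:i, 6:b
floor of heap: 0:u, 1:i
completions by unplaced set U, small U first (add the entries for U minus each lowest piece of U):
  |U|=1: {7}:1
  |U|=2: {3,7}:1  {6,7}:1
  |U|=3: {1,3,7}:1  {3,6,7}:2  {5,6,7}:1
  |U|=4: {1,3,6,7}:3  {3,5,6,7}:3  {4,5,6,7}:1
  |U|=5: {1,3,5,6,7}:6  {2,4,5,6,7}:1  {3,4,5,6,7}:4
  |U|=6: {0,2,4,5,6,7}:1  {1,3,4,5,6,7}:10  {2,3,4,5,6,7}:5
  start at 0(u): 15
  start at 1(i): 6
sum over floor = 21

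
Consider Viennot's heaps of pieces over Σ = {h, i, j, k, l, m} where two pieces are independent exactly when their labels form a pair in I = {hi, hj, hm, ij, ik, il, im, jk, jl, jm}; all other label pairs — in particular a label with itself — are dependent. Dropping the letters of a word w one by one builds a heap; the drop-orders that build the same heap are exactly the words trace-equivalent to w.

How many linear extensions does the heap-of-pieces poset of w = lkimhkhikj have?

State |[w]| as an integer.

720

#0=l has no predecessor
#1=k depends on [0:l]
#2=i has no predecessor
#3=m depends on [1:k]
#4=h depends on [1:k]
#5=k depends on [3:m, 4:h]
#6=h depends on [5:k]
#7=i depends on [2:i]
#8=k depends on [6:h]
#9=j has no predecessor
sources: [0:l, 2:i, 9:j]
N(rest) = Σ N(rest − s) over sources s of rest; N(one piece) = 1:
  size 1 → [7]=1  [8]=1  [9]=1
  size 2 → [2,7]=1  [6,8]=1  [7,8]=2  [7,9]=2  [8,9]=2
  size 3 → [2,7,8]=3  [2,7,9]=3  [5,6,8]=1  [6,7,8]=3  [6,8,9]=3  [7,8,9]=6
  size 4 → [2,6,7,8]=6  [2,7,8,9]=12  [3,5,6,8]=1  [4,5,6,8]=1  [5,6,7,8]=4  [5,6,8,9]=4  [6,7,8,9]=12
  size 5 → [2,5,6,7,8]=10  [2,6,7,8,9]=30  [3,4,5,6,8]=2  [3,5,6,7,8]=5  [3,5,6,8,9]=5  [4,5,6,7,8]=5  [4,5,6,8,9]=5  [5,6,7,8,9]=20
  size 6 → [1,3,4,5,6,8]=2  [2,3,5,6,7,8]=15  [2,4,5,6,7,8]=15  [2,5,6,7,8,9]=60  [3,4,5,6,7,8]=12  [3,4,5,6,8,9]=12  [3,5,6,7,8,9]=30  [4,5,6,7,8,9]=30
  size 7 → [0,1,3,4,5,6,8]=2  [1,3,4,5,6,7,8]=14  [1,3,4,5,6,8,9]=14  [2,3,4,5,6,7,8]=42  [2,3,5,6,7,8,9]=105  [2,4,5,6,7,8,9]=105  [3,4,5,6,7,8,9]=84
  size 8 → [0,1,3,4,5,6,7,8]=16  [0,1,3,4,5,6,8,9]=16  [1,2,3,4,5,6,7,8]=56  [1,3,4,5,6,7,8,9]=112  [2,3,4,5,6,7,8,9]=336
  first=0(l) contributes 504
  first=2(i) contributes 144
  first=9(j) contributes 72
|[w]| = 720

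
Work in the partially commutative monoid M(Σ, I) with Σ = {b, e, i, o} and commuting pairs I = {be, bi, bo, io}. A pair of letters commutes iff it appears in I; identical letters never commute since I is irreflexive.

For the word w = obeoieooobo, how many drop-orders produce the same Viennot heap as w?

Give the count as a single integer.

#0=o has no predecessor
#1=b has no predecessor
#2=e depends on [0:o]
#3=o depends on [2:e]
#4=i depends on [2:e]
#5=e depends on [3:o, 4:i]
#6=o depends on [5:e]
#7=o depends on [6:o]
#8=o depends on [7:o]
#9=b depends on [1:b]
#10=o depends on [8:o]
sources: [0:o, 1:b]
N(rest) = Σ N(rest − s) over sources s of rest; N(one piece) = 1:
  size 1 → [9]=1  [10]=1
  size 2 → [1,9]=1  [8,10]=1  [9,10]=2
  size 3 → [1,9,10]=3  [7,8,10]=1  [8,9,10]=3
  size 4 → [1,8,9,10]=6  [6,7,8,10]=1  [7,8,9,10]=4
  size 5 → [1,7,8,9,10]=10  [5,6,7,8,10]=1  [6,7,8,9,10]=5
  size 6 → [1,6,7,8,9,10]=15  [3,5,6,7,8,10]=1  [4,5,6,7,8,10]=1  [5,6,7,8,9,10]=6
  size 7 → [1,5,6,7,8,9,10]=21  [3,4,5,6,7,8,10]=2  [3,5,6,7,8,9,10]=7  [4,5,6,7,8,9,10]=7
  size 8 → [1,3,5,6,7,8,9,10]=28  [1,4,5,6,7,8,9,10]=28  [2,3,4,5,6,7,8,10]=2  [3,4,5,6,7,8,9,10]=16
  size 9 → [0,2,3,4,5,6,7,8,10]=2  [1,3,4,5,6,7,8,9,10]=72  [2,3,4,5,6,7,8,9,10]=18
  first=0(o) contributes 90
  first=1(b) contributes 20
|[w]| = 110

110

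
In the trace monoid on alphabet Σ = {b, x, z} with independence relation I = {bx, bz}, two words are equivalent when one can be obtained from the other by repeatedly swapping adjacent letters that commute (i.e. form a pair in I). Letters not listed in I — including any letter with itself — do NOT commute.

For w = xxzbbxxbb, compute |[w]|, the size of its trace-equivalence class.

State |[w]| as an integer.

126

#0=x has no predecessor
#1=x depends on [0:x]
#2=z depends on [1:x]
#3=b has no predecessor
#4=b depends on [3:b]
#5=x depends on [2:z]
#6=x depends on [5:x]
#7=b depends on [4:b]
#8=b depends on [7:b]
sources: [0:x, 3:b]
N(rest) = Σ N(rest − s) over sources s of rest; N(one piece) = 1:
  size 1 → [6]=1  [8]=1
  size 2 → [5,6]=1  [6,8]=2  [7,8]=1
  size 3 → [2,5,6]=1  [4,7,8]=1  [5,6,8]=3  [6,7,8]=3
  size 4 → [1,2,5,6]=1  [2,5,6,8]=4  [3,4,7,8]=1  [4,6,7,8]=4  [5,6,7,8]=6
  size 5 → [0,1,2,5,6]=1  [1,2,5,6,8]=5  [2,5,6,7,8]=10  [3,4,6,7,8]=5  [4,5,6,7,8]=10
  size 6 → [0,1,2,5,6,8]=6  [1,2,5,6,7,8]=15  [2,4,5,6,7,8]=20  [3,4,5,6,7,8]=15
  size 7 → [0,1,2,5,6,7,8]=21  [1,2,4,5,6,7,8]=35  [2,3,4,5,6,7,8]=35
  first=0(x) contributes 70
  first=3(b) contributes 56
|[w]| = 126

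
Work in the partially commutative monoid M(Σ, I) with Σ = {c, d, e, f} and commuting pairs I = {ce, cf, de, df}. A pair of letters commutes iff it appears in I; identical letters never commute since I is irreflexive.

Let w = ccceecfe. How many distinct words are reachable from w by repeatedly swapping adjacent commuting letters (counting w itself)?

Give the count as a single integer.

70

#0=c has no predecessor
#1=c depends on [0:c]
#2=c depends on [1:c]
#3=e has no predecessor
#4=e depends on [3:e]
#5=c depends on [2:c]
#6=f depends on [4:e]
#7=e depends on [6:f]
sources: [0:c, 3:e]
N(rest) = Σ N(rest − s) over sources s of rest; N(one piece) = 1:
  size 1 → [5]=1  [7]=1
  size 2 → [2,5]=1  [5,7]=2  [6,7]=1
  size 3 → [1,2,5]=1  [2,5,7]=3  [4,6,7]=1  [5,6,7]=3
  size 4 → [0,1,2,5]=1  [1,2,5,7]=4  [2,5,6,7]=6  [3,4,6,7]=1  [4,5,6,7]=4
  size 5 → [0,1,2,5,7]=5  [1,2,5,6,7]=10  [2,4,5,6,7]=10  [3,4,5,6,7]=5
  size 6 → [0,1,2,5,6,7]=15  [1,2,4,5,6,7]=20  [2,3,4,5,6,7]=15
  first=0(c) contributes 35
  first=3(e) contributes 35
|[w]| = 70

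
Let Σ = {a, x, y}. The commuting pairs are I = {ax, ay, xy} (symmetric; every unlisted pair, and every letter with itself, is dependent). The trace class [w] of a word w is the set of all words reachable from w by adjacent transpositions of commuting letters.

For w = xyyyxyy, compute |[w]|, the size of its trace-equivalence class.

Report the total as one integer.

21

drop 0:x onto floor
drop 1:y onto floor
drop 2:y onto {1:y}
drop 3:y onto {2:y}
drop 4:x onto {0:x}
drop 5:y onto {3:y}
drop 6:y onto {5:y}
ground layer = {0:x, 1:y}
drop-orders for the pieces not yet dropped (sum over which currently-grounded one goes next):
  1 to go: {4} 1  {6} 1
  2 to go: {0,4} 1  {4,6} 2  {5,6} 1
  3 to go: {0,4,6} 3  {3,5,6} 1  {4,5,6} 3
  4 to go: {0,4,5,6} 6  {2,3,5,6} 1  {3,4,5,6} 4
  5 to go: {0,3,4,5,6} 10  {1,2,3,5,6} 1  {2,3,4,5,6} 5
  if 0:x drops first: 6 orders
  if 1:y drops first: 15 orders
heap linearizations: 21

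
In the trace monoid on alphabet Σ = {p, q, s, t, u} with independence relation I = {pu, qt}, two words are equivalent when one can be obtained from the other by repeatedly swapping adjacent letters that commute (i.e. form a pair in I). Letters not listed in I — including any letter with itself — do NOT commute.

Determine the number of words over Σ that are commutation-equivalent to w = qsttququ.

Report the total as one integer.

3

0(q) covers ∅
1(s) covers 0:q
2(t) covers 1:s
3(t) covers 2:t
4(q) covers 1:s
5(u) covers 3:t, 4:q
6(q) covers 5:u
7(u) covers 6:q
floor of heap: 0:q
completions by unplaced set U, small U first (add the entries for U minus each lowest piece of U):
  |U|=1: {7}:1
  |U|=2: {6,7}:1
  |U|=3: {5,6,7}:1
  |U|=4: {3,5,6,7}:1  {4,5,6,7}:1
  |U|=5: {2,3,5,6,7}:1  {3,4,5,6,7}:2
  |U|=6: {2,3,4,5,6,7}:3
  start at 0(q): 3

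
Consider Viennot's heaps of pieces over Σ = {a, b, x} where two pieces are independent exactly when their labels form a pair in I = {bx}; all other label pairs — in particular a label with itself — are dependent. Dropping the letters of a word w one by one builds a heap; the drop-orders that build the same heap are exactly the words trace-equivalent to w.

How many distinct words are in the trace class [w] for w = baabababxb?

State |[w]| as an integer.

3

drop 0:b onto floor
drop 1:a onto {0:b}
drop 2:a onto {1:a}
drop 3:b onto {2:a}
drop 4:a onto {3:b}
drop 5:b onto {4:a}
drop 6:a onto {5:b}
drop 7:b onto {6:a}
drop 8:x onto {6:a}
drop 9:b onto {7:b}
ground layer = {0:b}
drop-orders for the pieces not yet dropped (sum over which currently-grounded one goes next):
  1 to go: {8} 1  {9} 1
  2 to go: {7,9} 1  {8,9} 2
  3 to go: {7,8,9} 3
  4 to go: {6,7,8,9} 3
  5 to go: {5,6,7,8,9} 3
  6 to go: {4,5,6,7,8,9} 3
  7 to go: {3,4,5,6,7,8,9} 3
  8 to go: {2,3,4,5,6,7,8,9} 3
  if 0:b drops first: 3 orders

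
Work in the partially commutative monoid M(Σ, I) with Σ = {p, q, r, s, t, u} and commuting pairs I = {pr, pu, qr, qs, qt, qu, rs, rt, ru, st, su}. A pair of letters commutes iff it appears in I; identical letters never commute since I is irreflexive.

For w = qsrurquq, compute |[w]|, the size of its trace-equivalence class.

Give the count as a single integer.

1680

0(q) covers ∅
1(s) covers ∅
2(r) covers ∅
3(u) covers ∅
4(r) covers 2:r
5(q) covers 0:q
6(u) covers 3:u
7(q) covers 5:q
floor of heap: 0:q, 1:s, 2:r, 3:u
completions by unplaced set U, small U first (add the entries for U minus each lowest piece of U):
  |U|=1: {1}:1  {4}:1  {6}:1  {7}:1
  |U|=2: {1,4}:2  {1,6}:2  {1,7}:2  {2,4}:1  {3,6}:1  {4,6}:2  {4,7}:2  {5,7}:1  {6,7}:2
  |U|=3: {0,5,7}:1  {1,2,4}:3  {1,3,6}:3  {1,4,6}:6  {1,4,7}:6  {1,5,7}:3  {1,6,7}:6  {2,4,6}:3  {2,4,7}:3  {3,4,6}:3  {3,6,7}:3  {4,5,7}:3  {4,6,7}:6  {5,6,7}:3
  |U|=4: {0,1,5,7}:4  {0,4,5,7}:4  {0,5,6,7}:4  {1,2,4,6}:12  {1,2,4,7}:12  {1,3,4,6}:12  {1,3,6,7}:12  {1,4,5,7}:12  {1,4,6,7}:24  {1,5,6,7}:12  {2,3,4,6}:6  {2,4,5,7}:6  {2,4,6,7}:12  {3,4,6,7}:12  {3,5,6,7}:6  {4,5,6,7}:12
  |U|=5: {0,1,4,5,7}:20  {0,1,5,6,7}:20  {0,2,4,5,7}:10  {0,3,5,6,7}:10  {0,4,5,6,7}:20  {1,2,3,4,6}:30  {1,2,4,5,7}:30  {1,2,4,6,7}:60  {1,3,4,6,7}:60  {1,3,5,6,7}:30  {1,4,5,6,7}:60  {2,3,4,6,7}:30  {2,4,5,6,7}:30  {3,4,5,6,7}:30
  |U|=6: {0,1,2,4,5,7}:60  {0,1,3,5,6,7}:60  {0,1,4,5,6,7}:120  {0,2,4,5,6,7}:60  {0,3,4,5,6,7}:60  {1,2,3,4,6,7}:180  {1,2,4,5,6,7}:180  {1,3,4,5,6,7}:180  {2,3,4,5,6,7}:90
  start at 0(q): 630
  start at 1(s): 210
  start at 2(r): 420
  start at 3(u): 420
sum over floor = 1680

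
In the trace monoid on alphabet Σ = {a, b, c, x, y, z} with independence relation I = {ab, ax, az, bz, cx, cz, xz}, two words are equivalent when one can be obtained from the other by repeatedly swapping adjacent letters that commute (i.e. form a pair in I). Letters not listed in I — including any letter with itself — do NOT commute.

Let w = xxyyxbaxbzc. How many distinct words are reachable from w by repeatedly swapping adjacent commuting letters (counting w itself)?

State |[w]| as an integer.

0(x) covers ∅
1(x) covers 0:x
2(y) covers 1:x
3(y) covers 2:y
4(x) covers 3:y
5(b) covers 4:x
6(a) covers 3:y
7(x) covers 5:b
8(b) covers 7:x
9(z) covers 3:y
10(c) covers 6:a, 8:b
floor of heap: 0:x
completions by unplaced set U, small U first (add the entries for U minus each lowest piece of U):
  |U|=1: {9}:1  {10}:1
  |U|=2: {6,10}:1  {8,10}:1  {9,10}:2
  |U|=3: {6,8,10}:2  {6,9,10}:3  {7,8,10}:1  {8,9,10}:3
  |U|=4: {5,7,8,10}:1  {6,7,8,10}:3  {6,8,9,10}:8  {7,8,9,10}:4
  |U|=5: {4,5,7,8,10}:1  {5,6,7,8,10}:4  {5,7,8,9,10}:5  {6,7,8,9,10}:15
  |U|=6: {4,5,6,7,8,10}:5  {4,5,7,8,9,10}:6  {5,6,7,8,9,10}:24
  |U|=7: {4,5,6,7,8,9,10}:35
  |U|=8: {3,4,5,6,7,8,9,10}:35
  |U|=9: {2,3,4,5,6,7,8,9,10}:35
  start at 0(x): 35

35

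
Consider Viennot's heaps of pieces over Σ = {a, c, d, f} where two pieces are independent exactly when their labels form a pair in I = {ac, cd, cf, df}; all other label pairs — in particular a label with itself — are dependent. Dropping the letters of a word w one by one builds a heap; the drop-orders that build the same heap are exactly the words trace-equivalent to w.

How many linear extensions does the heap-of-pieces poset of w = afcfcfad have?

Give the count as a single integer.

drop 0:a onto floor
drop 1:f onto {0:a}
drop 2:c onto floor
drop 3:f onto {1:f}
drop 4:c onto {2:c}
drop 5:f onto {3:f}
drop 6:a onto {5:f}
drop 7:d onto {6:a}
ground layer = {0:a, 2:c}
drop-orders for the pieces not yet dropped (sum over which currently-grounded one goes next):
  1 to go: {4} 1  {7} 1
  2 to go: {2,4} 1  {4,7} 2  {6,7} 1
  3 to go: {2,4,7} 3  {4,6,7} 3  {5,6,7} 1
  4 to go: {2,4,6,7} 6  {3,5,6,7} 1  {4,5,6,7} 4
  5 to go: {1,3,5,6,7} 1  {2,4,5,6,7} 10  {3,4,5,6,7} 5
  6 to go: {0,1,3,5,6,7} 1  {1,3,4,5,6,7} 6  {2,3,4,5,6,7} 15
  if 0:a drops first: 21 orders
  if 2:c drops first: 7 orders
heap linearizations: 28

28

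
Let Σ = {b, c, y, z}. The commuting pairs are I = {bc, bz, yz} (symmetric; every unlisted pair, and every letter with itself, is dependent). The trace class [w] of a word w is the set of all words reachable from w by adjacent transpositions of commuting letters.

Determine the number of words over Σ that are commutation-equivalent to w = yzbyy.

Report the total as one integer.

drop 0:y onto floor
drop 1:z onto floor
drop 2:b onto {0:y}
drop 3:y onto {2:b}
drop 4:y onto {3:y}
ground layer = {0:y, 1:z}
drop-orders for the pieces not yet dropped (sum over which currently-grounded one goes next):
  1 to go: {1} 1  {4} 1
  2 to go: {1,4} 2  {3,4} 1
  3 to go: {1,3,4} 3  {2,3,4} 1
  if 0:y drops first: 4 orders
  if 1:z drops first: 1 orders
heap linearizations: 5

5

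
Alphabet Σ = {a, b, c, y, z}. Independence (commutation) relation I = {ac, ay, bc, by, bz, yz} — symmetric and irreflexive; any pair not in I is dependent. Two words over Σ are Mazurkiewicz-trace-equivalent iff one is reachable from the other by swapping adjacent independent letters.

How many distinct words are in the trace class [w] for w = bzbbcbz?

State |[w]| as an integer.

35

#0=b has no predecessor
#1=z has no predecessor
#2=b depends on [0:b]
#3=b depends on [2:b]
#4=c depends on [1:z]
#5=b depends on [3:b]
#6=z depends on [4:c]
sources: [0:b, 1:z]
N(rest) = Σ N(rest − s) over sources s of rest; N(one piece) = 1:
  size 1 → [5]=1  [6]=1
  size 2 → [3,5]=1  [4,6]=1  [5,6]=2
  size 3 → [1,4,6]=1  [2,3,5]=1  [3,5,6]=3  [4,5,6]=3
  size 4 → [0,2,3,5]=1  [1,4,5,6]=4  [2,3,5,6]=4  [3,4,5,6]=6
  size 5 → [0,2,3,5,6]=5  [1,3,4,5,6]=10  [2,3,4,5,6]=10
  first=0(b) contributes 20
  first=1(z) contributes 15
|[w]| = 35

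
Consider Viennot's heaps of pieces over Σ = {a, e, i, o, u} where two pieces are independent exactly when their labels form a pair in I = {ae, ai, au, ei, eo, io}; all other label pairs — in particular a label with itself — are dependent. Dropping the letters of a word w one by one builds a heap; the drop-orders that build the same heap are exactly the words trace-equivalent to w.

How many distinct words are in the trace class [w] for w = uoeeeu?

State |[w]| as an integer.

#0=u has no predecessor
#1=o depends on [0:u]
#2=e depends on [0:u]
#3=e depends on [2:e]
#4=e depends on [3:e]
#5=u depends on [1:o, 4:e]
sources: [0:u]
N(rest) = Σ N(rest − s) over sources s of rest; N(one piece) = 1:
  size 1 → [5]=1
  size 2 → [1,5]=1  [4,5]=1
  size 3 → [1,4,5]=2  [3,4,5]=1
  size 4 → [1,3,4,5]=3  [2,3,4,5]=1
  first=0(u) contributes 4

4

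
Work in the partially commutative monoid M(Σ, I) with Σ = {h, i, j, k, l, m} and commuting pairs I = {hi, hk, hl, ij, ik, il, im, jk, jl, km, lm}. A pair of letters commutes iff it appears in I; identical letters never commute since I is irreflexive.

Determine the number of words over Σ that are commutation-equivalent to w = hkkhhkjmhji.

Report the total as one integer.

1320

#0=h has no predecessor
#1=k has no predecessor
#2=k depends on [1:k]
#3=h depends on [0:h]
#4=h depends on [3:h]
#5=k depends on [2:k]
#6=j depends on [4:h]
#7=m depends on [6:j]
#8=h depends on [7:m]
#9=j depends on [8:h]
#10=i has no predecessor
sources: [0:h, 1:k, 10:i]
N(rest) = Σ N(rest − s) over sources s of rest; N(one piece) = 1:
  size 1 → [5]=1  [9]=1  [10]=1
  size 2 → [2,5]=1  [5,9]=2  [5,10]=2  [8,9]=1  [9,10]=2
  size 3 → [1,2,5]=1  [2,5,9]=3  [2,5,10]=3  [5,8,9]=3  [5,9,10]=6  [7,8,9]=1  [8,9,10]=3
  size 4 → [1,2,5,9]=4  [1,2,5,10]=4  [2,5,8,9]=6  [2,5,9,10]=12  [5,7,8,9]=4  [5,8,9,10]=12  [6,7,8,9]=1  [7,8,9,10]=4
  size 5 → [1,2,5,8,9]=10  [1,2,5,9,10]=20  [2,5,7,8,9]=10  [2,5,8,9,10]=30  [4,6,7,8,9]=1  [5,6,7,8,9]=5  [5,7,8,9,10]=20  [6,7,8,9,10]=5
  size 6 → [1,2,5,7,8,9]=20  [1,2,5,8,9,10]=60  [2,5,6,7,8,9]=15  [2,5,7,8,9,10]=60  [3,4,6,7,8,9]=1  [4,5,6,7,8,9]=6  [4,6,7,8,9,10]=6  [5,6,7,8,9,10]=30
  size 7 → [0,3,4,6,7,8,9]=1  [1,2,5,6,7,8,9]=35  [1,2,5,7,8,9,10]=140  [2,4,5,6,7,8,9]=21  [2,5,6,7,8,9,10]=105  [3,4,5,6,7,8,9]=7  [3,4,6,7,8,9,10]=7  [4,5,6,7,8,9,10]=42
  size 8 → [0,3,4,5,6,7,8,9]=8  [0,3,4,6,7,8,9,10]=8  [1,2,4,5,6,7,8,9]=56  [1,2,5,6,7,8,9,10]=280  [2,3,4,5,6,7,8,9]=28  [2,4,5,6,7,8,9,10]=168  [3,4,5,6,7,8,9,10]=56
  size 9 → [0,2,3,4,5,6,7,8,9]=36  [0,3,4,5,6,7,8,9,10]=72  [1,2,3,4,5,6,7,8,9]=84  [1,2,4,5,6,7,8,9,10]=504  [2,3,4,5,6,7,8,9,10]=252
  first=0(h) contributes 840
  first=1(k) contributes 360
  first=10(i) contributes 120
|[w]| = 1320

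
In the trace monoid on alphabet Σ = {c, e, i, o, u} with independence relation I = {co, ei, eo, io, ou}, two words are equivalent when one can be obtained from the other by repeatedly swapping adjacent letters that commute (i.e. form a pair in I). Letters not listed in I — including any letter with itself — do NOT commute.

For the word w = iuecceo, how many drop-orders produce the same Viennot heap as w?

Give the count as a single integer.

drop 0:i onto floor
drop 1:u onto {0:i}
drop 2:e onto {1:u}
drop 3:c onto {2:e}
drop 4:c onto {3:c}
drop 5:e onto {4:c}
drop 6:o onto floor
ground layer = {0:i, 6:o}
drop-orders for the pieces not yet dropped (sum over which currently-grounded one goes next):
  1 to go: {5} 1  {6} 1
  2 to go: {4,5} 1  {5,6} 2
  3 to go: {3,4,5} 1  {4,5,6} 3
  4 to go: {2,3,4,5} 1  {3,4,5,6} 4
  5 to go: {1,2,3,4,5} 1  {2,3,4,5,6} 5
  if 0:i drops first: 6 orders
  if 6:o drops first: 1 orders
heap linearizations: 7

7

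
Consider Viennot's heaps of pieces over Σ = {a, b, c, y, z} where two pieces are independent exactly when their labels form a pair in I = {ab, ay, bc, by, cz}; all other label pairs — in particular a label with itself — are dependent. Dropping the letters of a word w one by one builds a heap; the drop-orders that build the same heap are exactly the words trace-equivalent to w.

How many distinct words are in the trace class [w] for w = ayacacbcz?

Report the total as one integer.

drop 0:a onto floor
drop 1:y onto floor
drop 2:a onto {0:a}
drop 3:c onto {1:y, 2:a}
drop 4:a onto {3:c}
drop 5:c onto {4:a}
drop 6:b onto floor
drop 7:c onto {5:c}
drop 8:z onto {4:a, 6:b}
ground layer = {0:a, 1:y, 6:b}
drop-orders for the pieces not yet dropped (sum over which currently-grounded one goes next):
  1 to go: {7} 1  {8} 1
  2 to go: {5,7} 1  {6,8} 1  {7,8} 2
  3 to go: {5,7,8} 3  {6,7,8} 3
  4 to go: {4,5,7,8} 3  {5,6,7,8} 6
  5 to go: {3,4,5,7,8} 3  {4,5,6,7,8} 9
  6 to go: {1,3,4,5,7,8} 3  {2,3,4,5,7,8} 3  {3,4,5,6,7,8} 12
  7 to go: {0,2,3,4,5,7,8} 3  {1,2,3,4,5,7,8} 6  {1,3,4,5,6,7,8} 15  {2,3,4,5,6,7,8} 15
  if 0:a drops first: 36 orders
  if 1:y drops first: 18 orders
  if 6:b drops first: 9 orders
heap linearizations: 63

63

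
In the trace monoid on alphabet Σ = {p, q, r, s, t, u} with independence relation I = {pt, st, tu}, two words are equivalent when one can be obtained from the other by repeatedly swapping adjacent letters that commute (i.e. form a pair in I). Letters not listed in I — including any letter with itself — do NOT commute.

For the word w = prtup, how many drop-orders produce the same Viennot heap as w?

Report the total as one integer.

3

piece 0:p — minimal
piece 1:r rests on {0:p}
piece 2:t rests on {1:r}
piece 3:u rests on {1:r}
piece 4:p rests on {3:u}
minimal pieces: {0:p}
ways to finish when only these pieces remain (= sum over removing one remaining piece with nothing left below it):
  1 left: {2}→1  {4}→1
  2 left: {2,4}→2  {3,4}→1
  3 left: {2,3,4}→3
  placing 0:p first → 3 extensions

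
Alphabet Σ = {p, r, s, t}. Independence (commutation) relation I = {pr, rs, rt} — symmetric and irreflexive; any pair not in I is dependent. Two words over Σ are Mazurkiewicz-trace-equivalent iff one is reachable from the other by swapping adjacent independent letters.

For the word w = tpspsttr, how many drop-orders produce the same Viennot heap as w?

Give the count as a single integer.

piece 0:t — minimal
piece 1:p rests on {0:t}
piece 2:s rests on {1:p}
piece 3:p rests on {2:s}
piece 4:s rests on {3:p}
piece 5:t rests on {4:s}
piece 6:t rests on {5:t}
piece 7:r — minimal
minimal pieces: {0:t, 7:r}
ways to finish when only these pieces remain (= sum over removing one remaining piece with nothing left below it):
  1 left: {6}→1  {7}→1
  2 left: {5,6}→1  {6,7}→2
  3 left: {4,5,6}→1  {5,6,7}→3
  4 left: {3,4,5,6}→1  {4,5,6,7}→4
  5 left: {2,3,4,5,6}→1  {3,4,5,6,7}→5
  6 left: {1,2,3,4,5,6}→1  {2,3,4,5,6,7}→6
  placing 0:t first → 7 extensions
  placing 7:r first → 1 extensions
total linear extensions = 8

8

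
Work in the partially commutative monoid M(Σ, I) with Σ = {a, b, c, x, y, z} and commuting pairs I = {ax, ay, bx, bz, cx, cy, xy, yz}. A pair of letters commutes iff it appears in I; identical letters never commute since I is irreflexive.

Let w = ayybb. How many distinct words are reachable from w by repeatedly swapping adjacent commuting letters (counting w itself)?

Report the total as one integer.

0(a) covers ∅
1(y) covers ∅
2(y) covers 1:y
3(b) covers 0:a, 2:y
4(b) covers 3:b
floor of heap: 0:a, 1:y
completions by unplaced set U, small U first (add the entries for U minus each lowest piece of U):
  |U|=1: {4}:1
  |U|=2: {3,4}:1
  |U|=3: {0,3,4}:1  {2,3,4}:1
  start at 0(a): 1
  start at 1(y): 2
sum over floor = 3

3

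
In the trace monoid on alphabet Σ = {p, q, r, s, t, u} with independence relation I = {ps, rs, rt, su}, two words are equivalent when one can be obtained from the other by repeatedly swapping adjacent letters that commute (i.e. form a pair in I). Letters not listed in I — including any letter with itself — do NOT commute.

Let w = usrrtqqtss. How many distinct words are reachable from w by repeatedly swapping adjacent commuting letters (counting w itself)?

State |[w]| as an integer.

drop 0:u onto floor
drop 1:s onto floor
drop 2:r onto {0:u}
drop 3:r onto {2:r}
drop 4:t onto {0:u, 1:s}
drop 5:q onto {3:r, 4:t}
drop 6:q onto {5:q}
drop 7:t onto {6:q}
drop 8:s onto {7:t}
drop 9:s onto {8:s}
ground layer = {0:u, 1:s}
drop-orders for the pieces not yet dropped (sum over which currently-grounded one goes next):
  1 to go: {9} 1
  2 to go: {8,9} 1
  3 to go: {7,8,9} 1
  4 to go: {6,7,8,9} 1
  5 to go: {5,6,7,8,9} 1
  6 to go: {3,5,6,7,8,9} 1  {4,5,6,7,8,9} 1
  7 to go: {1,4,5,6,7,8,9} 1  {2,3,5,6,7,8,9} 1  {3,4,5,6,7,8,9} 2
  8 to go: {1,3,4,5,6,7,8,9} 3  {2,3,4,5,6,7,8,9} 3
  if 0:u drops first: 6 orders
  if 1:s drops first: 3 orders
heap linearizations: 9

9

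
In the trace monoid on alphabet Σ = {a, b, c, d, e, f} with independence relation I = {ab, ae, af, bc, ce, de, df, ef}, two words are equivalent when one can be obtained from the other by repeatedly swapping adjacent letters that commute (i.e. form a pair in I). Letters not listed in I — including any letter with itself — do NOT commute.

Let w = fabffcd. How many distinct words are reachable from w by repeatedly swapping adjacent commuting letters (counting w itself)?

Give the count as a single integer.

piece 0:f — minimal
piece 1:a — minimal
piece 2:b rests on {0:f}
piece 3:f rests on {2:b}
piece 4:f rests on {3:f}
piece 5:c rests on {1:a, 4:f}
piece 6:d rests on {5:c}
minimal pieces: {0:f, 1:a}
ways to finish when only these pieces remain (= sum over removing one remaining piece with nothing left below it):
  1 left: {6}→1
  2 left: {5,6}→1
  3 left: {1,5,6}→1  {4,5,6}→1
  4 left: {1,4,5,6}→2  {3,4,5,6}→1
  5 left: {1,3,4,5,6}→3  {2,3,4,5,6}→1
  placing 0:f first → 4 extensions
  placing 1:a first → 1 extensions
total linear extensions = 5

5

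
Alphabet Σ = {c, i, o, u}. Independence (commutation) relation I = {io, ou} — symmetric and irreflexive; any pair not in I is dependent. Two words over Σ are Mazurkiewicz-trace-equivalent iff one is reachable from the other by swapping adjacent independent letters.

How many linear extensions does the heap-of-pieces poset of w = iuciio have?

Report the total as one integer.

3

0(i) covers ∅
1(u) covers 0:i
2(c) covers 1:u
3(i) covers 2:c
4(i) covers 3:i
5(o) covers 2:c
floor of heap: 0:i
completions by unplaced set U, small U first (add the entries for U minus each lowest piece of U):
  |U|=1: {4}:1  {5}:1
  |U|=2: {3,4}:1  {4,5}:2
  |U|=3: {3,4,5}:3
  |U|=4: {2,3,4,5}:3
  start at 0(i): 3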